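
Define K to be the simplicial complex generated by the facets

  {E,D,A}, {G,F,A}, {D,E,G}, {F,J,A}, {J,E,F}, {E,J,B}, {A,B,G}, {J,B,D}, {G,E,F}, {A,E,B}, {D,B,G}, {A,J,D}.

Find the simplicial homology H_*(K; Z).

K has 7 vertices, 18 edges, 12 triangles.
rank ∂_0 = 0, rank ∂_1 = 6 ⇒ b_0 = 7 − 0 − 6 = 1; all invariant factors of ∂_1 are 1 so no torsion. So H_0 = Z.
rank ∂_1 = 6, rank ∂_2 = 12 ⇒ b_1 = 18 − 6 − 12 = 0; ∂_2 has invariant factor(s) [2] giving torsion. So H_1 = Z/2Z.
rank ∂_2 = 12, rank ∂_3 = 0 ⇒ b_2 = 12 − 12 − 0 = 0. So H_2 = 0.

H_0 = Z,  H_1 = Z/2Z,  H_2 = 0.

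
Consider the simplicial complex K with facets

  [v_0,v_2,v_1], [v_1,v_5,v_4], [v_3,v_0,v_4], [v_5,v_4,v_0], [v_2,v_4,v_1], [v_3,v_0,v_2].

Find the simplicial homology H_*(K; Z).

H_0 ≅ Z,  H_1 ≅ Z,  H_2 = 0.

Take the total order v_0 < v_1 < v_2 < v_3 < v_4 < v_5 on the vertex set. Then K (dimension 2) consists of the simplices:

  0-simplices (6): [v_0], [v_1], [v_2], [v_3], [v_4], [v_5]
  1-simplices (12): [v_0,v_1], [v_0,v_2], [v_0,v_3], [v_0,v_4], [v_0,v_5], [v_1,v_2], [v_1,v_4], [v_1,v_5], [v_2,v_3], [v_2,v_4], [v_3,v_4], [v_4,v_5]
  2-simplices (6): [v_0,v_1,v_2], [v_0,v_2,v_3], [v_0,v_3,v_4], [v_0,v_4,v_5], [v_1,v_2,v_4], [v_1,v_4,v_5]

giving chain groups C_0 ≅ Z^6, C_1 ≅ Z^12, C_2 ≅ Z^6.

The boundary map ∂_1: C_1 → C_0 is given by ∂[p,q] = [q] − [p]. For instance
  ∂[v_4,v_5] = [v_5] − [v_4].
The resulting 6×12 matrix has rank 5, and its Smith normal form has invariant factors (1,1,1,1,1).

Boundary ∂_2: C_2 → C_1 sends each 2-simplex [p,q,r] to [q,r] − [p,r] + [p,q]. For instance
  ∂[v_0,v_2,v_3] = [v_2,v_3] − [v_0,v_3] + [v_0,v_2],
  ∂[v_1,v_4,v_5] = [v_4,v_5] − [v_1,v_5] + [v_1,v_4].
This gives a 12×6 integer matrix of rank 6; reducing to Smith normal form yields diagonal entries (1,1,1,1,1,1).

Reading off H_k = ker ∂_k / im ∂_{k+1}:

  H_0: rank C_0 − rank ∂_1 = 6 − 5 = 1, and the invariant factors of ∂_1 are all 1, so H_0 = Z.
  H_1: rank ker ∂_1 − rank ∂_2 = (12 − 5) − 6 = 1, and the invariant factors of ∂_2 are all 1, so H_1 = Z.
  H_2: rank ker ∂_2 − rank ∂_3 = (6 − 6) − 0 = 0, and there is no ∂_3, so H_2 = 0.

As a check, the Euler characteristic is 6 − 12 + 6 = 0, which agrees with 1 − 1 + 0 = 0.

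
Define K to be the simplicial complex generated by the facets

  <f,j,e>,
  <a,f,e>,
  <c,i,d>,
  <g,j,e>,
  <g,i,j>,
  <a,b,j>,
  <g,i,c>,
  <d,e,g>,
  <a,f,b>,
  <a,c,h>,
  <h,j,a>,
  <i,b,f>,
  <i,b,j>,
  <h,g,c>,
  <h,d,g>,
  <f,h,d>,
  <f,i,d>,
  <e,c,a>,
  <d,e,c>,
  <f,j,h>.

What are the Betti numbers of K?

b_0 = 1, b_1 = 1, b_2 = 0.

K has 10 vertices, 30 edges, 20 triangles.
rank ∂_0 = 0, rank ∂_1 = 9 ⇒ b_0 = 10 − 0 − 9 = 1; all invariant factors of ∂_1 are 1 so no torsion. So H_0 = Z.
rank ∂_1 = 9, rank ∂_2 = 20 ⇒ b_1 = 30 − 9 − 20 = 1; ∂_2 has invariant factor(s) [2] giving torsion. So H_1 = Z ⊕ Z/2.
rank ∂_2 = 20, rank ∂_3 = 0 ⇒ b_2 = 20 − 20 − 0 = 0. So H_2 = 0.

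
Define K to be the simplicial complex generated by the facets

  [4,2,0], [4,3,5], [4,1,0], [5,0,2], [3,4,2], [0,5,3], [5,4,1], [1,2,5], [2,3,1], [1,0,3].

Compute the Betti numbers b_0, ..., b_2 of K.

b_0 = 1, b_1 = 0, b_2 = 0.

Take the total order 0 < 1 < 2 < 3 < 4 < 5 on the vertex set. Then K (dimension 2) consists of the simplices:

  0-simplices (6): [0], [1], [2], [3], [4], [5]
  1-simplices (15): [0,1], [0,2], [0,3], [0,4], [0,5], [1,2], [1,3], [1,4], [1,5], [2,3], [2,4], [2,5], [3,4], [3,5], [4,5]
  2-simplices (10): [0,1,3], [0,1,4], [0,2,4], [0,2,5], [0,3,5], [1,2,3], [1,2,5], [1,4,5], [2,3,4], [3,4,5]

Hence C_0 ≅ Z^6, C_1 ≅ Z^15, C_2 ≅ Z^10.

Boundary ∂_1: C_1 → C_0 sends each edge [p,q] (with p < q) to q − p. For instance
  ∂[0,1] = [1] − [0].
This gives a 6×15 integer matrix of rank 5; reducing to Smith normal form yields diagonal entries (1,1,1,1,1).

∂_2: C_2 → C_1 maps a triangle to the signed sum of its edges. For instance
  ∂[0,1,4] = [1,4] − [0,4] + [0,1],
  ∂[0,1,3] = [1,3] − [0,3] + [0,1].
As a 15×10 matrix over Z this has rank 10, with invariant factors (1,1,1,1,1,1,1,1,1,2).

From H_k ≅ ker(∂_k) / im(∂_{k+1}) we obtain:

  H_0: rank C_0 − rank ∂_1 = 6 − 5 = 1, and the invariant factors of ∂_1 are all 1, so H_0 ≅ Z.
  H_1: rank ker ∂_1 − rank ∂_2 = (15 − 5) − 10 = 0, and ∂_2 has invariant factor 2 > 1, so H_1 ≅ Z/2.
  H_2: rank ker ∂_2 − rank ∂_3 = (10 − 10) − 0 = 0, and there is no ∂_3, so H_2 ≅ 0.

As a check, the Euler characteristic is 6 − 15 + 10 = 1, which agrees with 1 − 0 + 0 = 1.

Hence the Betti numbers are b_0 = 1, b_1 = 0, b_2 = 0.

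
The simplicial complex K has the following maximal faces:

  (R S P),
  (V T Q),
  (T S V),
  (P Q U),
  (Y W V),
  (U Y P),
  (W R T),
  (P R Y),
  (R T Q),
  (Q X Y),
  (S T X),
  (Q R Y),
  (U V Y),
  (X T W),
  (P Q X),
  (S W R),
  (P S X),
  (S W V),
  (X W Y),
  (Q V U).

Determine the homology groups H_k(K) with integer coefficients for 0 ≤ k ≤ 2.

H_0 = Z,  H_1 = Z ⊕ Z/2,  H_2 = 0.

Fix the vertex order P < Q < R < S < T < U < V < W < X < Y and write every simplex with vertices in increasing order. Then dim K = 2 and the simplices of K are:

  0-simplices (10): P, Q, R, S, T, U, V, W, X, Y
  1-simplices (30): PQ, PR, PS, PU, PX, PY, QR, QT, QU, QV, QX, QY, RS, RT, RW, RY, ST, SV, SW, SX, TV, TW, TX, UV, UY, VW, VY, WX, WY, XY
  2-simplices (20): PQU, PQX, PRS, PRY, PSX, PUY, QRT, QRY, QTV, QUV, QXY, RSW, RTW, STV, STX, SVW, TWX, UVY, VWY, WXY

Hence C_0 ≅ Z^10, C_1 ≅ Z^30, C_2 ≅ Z^20.

∂_1: C_1 → C_0 is given by ∂[p,q] = [q] − [p].
The 10×30 boundary matrix has rank 9 and Smith normal form diag(1,1,1,1,1,1,1,1,1).

The boundary map ∂_2: C_2 → C_1 acts by ∂[p,q,r] = [q,r] − [p,r] + [p,q]. For instance
  ∂RSW = SW − RW + RS,
  ∂PQU = QU − PU + PQ.
This gives a 30×20 integer matrix of rank 20; reducing to Smith normal form yields diagonal entries (1,1,1,1,1,1,1,1,1,1,1,1,1,1,1,1,1,1,1,2).

Computing H_k = (kernel of ∂_k) / (image of ∂_{k+1}):

  H_0: rank C_0 − rank ∂_1 = 10 − 9 = 1, and the invariant factors of ∂_1 are all 1, so H_0 = Z.
  H_1: rank ker ∂_1 − rank ∂_2 = (30 − 9) − 20 = 1, and ∂_2 has invariant factor 2 > 1, so H_1 = Z ⊕ Z/2.
  H_2: rank ker ∂_2 − rank ∂_3 = (20 − 20) − 0 = 0, and there is no ∂_3, so H_2 = 0.

(K is a triangulation of the Klein bottle.)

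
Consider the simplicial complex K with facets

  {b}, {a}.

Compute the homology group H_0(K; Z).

H_0 ≅ Z^2.

K has 2 vertices.
rank ∂_0 = 0, rank ∂_1 = 0 ⇒ b_0 = 2 − 0 − 0 = 2. So H_0 = Z^2.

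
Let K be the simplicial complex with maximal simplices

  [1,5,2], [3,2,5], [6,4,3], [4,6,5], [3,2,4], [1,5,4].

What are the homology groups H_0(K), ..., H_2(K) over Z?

Order the vertices as 1 < 2 < 3 < 4 < 5 < 6. Listing each simplex with vertices in this order, K has dimension 2 with simplices:

  0-simplices (6): [1], [2], [3], [4], [5], [6]
  1-simplices (12): [1,2], [1,4], [1,5], [2,3], [2,4], [2,5], [3,4], [3,5], [3,6], [4,5], [4,6], [5,6]
  2-simplices (6): [1,2,5], [1,4,5], [2,3,4], [2,3,5], [3,4,6], [4,5,6]

Hence C_0 ≅ Z^6, C_1 ≅ Z^12, C_2 ≅ Z^6.

Boundary ∂_1: C_1 → C_0 maps an edge to its endpoints' difference, ∂[p,q] = q − p.
This gives a 6×12 integer matrix of rank 5; reducing to Smith normal form yields diagonal entries (1,1,1,1,1).

The boundary map ∂_2: C_2 → C_1 sends each 2-simplex [p,q,r] to [q,r] − [p,r] + [p,q]. For instance
  ∂[2,3,4] = [3,4] − [2,4] + [2,3],
  ∂[4,5,6] = [5,6] − [4,6] + [4,5].
The 12×6 boundary matrix has rank 6 and Smith normal form diag(1,1,1,1,1,1).

Reading off H_k = ker ∂_k / im ∂_{k+1}:

  H_0: rank C_0 − rank ∂_1 = 6 − 5 = 1, and the invariant factors of ∂_1 are all 1, so H_0 = Z.
  H_1: rank ker ∂_1 − rank ∂_2 = (12 − 5) − 6 = 1, and the invariant factors of ∂_2 are all 1, so H_1 = Z.
  H_2: rank ker ∂_2 − rank ∂_3 = (6 − 6) − 0 = 0, and there is no ∂_3, so H_2 = 0.

(K is a triangulation of the cylinder S^1 x I.)

H_0 ≅ Z,  H_1 ≅ Z,  H_2 = 0.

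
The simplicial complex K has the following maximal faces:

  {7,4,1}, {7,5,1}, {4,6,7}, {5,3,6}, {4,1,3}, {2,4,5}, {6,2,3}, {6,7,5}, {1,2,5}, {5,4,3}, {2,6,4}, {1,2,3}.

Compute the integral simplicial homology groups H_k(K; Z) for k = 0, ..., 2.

H_0 = Z,  H_1 = Z/2,  H_2 = 0.

We work with the vertex ordering 1 < 2 < 3 < 4 < 5 < 6 < 7. The simplices of K, each written with vertices in increasing order, are:

  0-simplices (7): [1], [2], [3], [4], [5], [6], [7]
  1-simplices (18): [1,2], [1,3], [1,4], [1,5], [1,7], [2,3], [2,4], [2,5], [2,6], [3,4], [3,5], [3,6], [4,5], [4,6], [4,7], [5,6], [5,7], [6,7]
  2-simplices (12): [1,2,3], [1,2,5], [1,3,4], [1,4,7], [1,5,7], [2,3,6], [2,4,5], [2,4,6], [3,4,5], [3,5,6], [4,6,7], [5,6,7]

Hence C_0 ≅ Z^7, C_1 ≅ Z^18, C_2 ≅ Z^12.

Boundary ∂_1: C_1 → C_0 sends each edge [p,q] (with p < q) to q − p. For instance
  ∂[4,7] = [7] − [4].
As a 7×18 matrix over Z this has rank 6, with invariant factors (1,1,1,1,1,1).

∂_2: C_2 → C_1 maps a triangle to the signed sum of its edges. For instance
  ∂[3,5,6] = [5,6] − [3,6] + [3,5],
  ∂[4,6,7] = [6,7] − [4,7] + [4,6].
The 18×12 boundary matrix has rank 12 and Smith normal form diag(1,1,1,1,1,1,1,1,1,1,1,2).

Now H_k = ker ∂_k / im ∂_{k+1}, so:

  H_0: rank C_0 − rank ∂_1 = 7 − 6 = 1, and the invariant factors of ∂_1 are all 1, so H_0 ≅ Z.
  H_1: rank ker ∂_1 − rank ∂_2 = (18 − 6) − 12 = 0, and ∂_2 has invariant factor 2 > 1, so H_1 ≅ Z/2.
  H_2: rank ker ∂_2 − rank ∂_3 = (12 − 12) − 0 = 0, and there is no ∂_3, so H_2 ≅ 0.

As a check, the Euler characteristic is 7 − 18 + 12 = 1, which agrees with 1 − 0 + 0 = 1.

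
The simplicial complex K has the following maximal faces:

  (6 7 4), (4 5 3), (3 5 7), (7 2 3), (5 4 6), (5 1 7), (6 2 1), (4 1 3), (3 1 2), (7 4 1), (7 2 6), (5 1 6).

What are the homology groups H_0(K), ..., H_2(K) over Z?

Take the total order 1 < 2 < 3 < 4 < 5 < 6 < 7 on the vertex set. Then K (dimension 2) consists of the simplices:

  0-simplices (7): [1], [2], [3], [4], [5], [6], [7]
  1-simplices (18): [1,2], [1,3], [1,4], [1,5], [1,6], [1,7], [2,3], [2,6], [2,7], [3,4], [3,5], [3,7], [4,5], [4,6], [4,7], [5,6], [5,7], [6,7]
  2-simplices (12): [1,2,3], [1,2,6], [1,3,4], [1,4,7], [1,5,6], [1,5,7], [2,3,7], [2,6,7], [3,4,5], [3,5,7], [4,5,6], [4,6,7]

Hence C_0 ≅ Z^7, C_1 ≅ Z^18, C_2 ≅ Z^12.

Boundary ∂_1: C_1 → C_0 is given by ∂[p,q] = [q] − [p]. For instance
  ∂[5,6] = [6] − [5].
This gives a 7×18 integer matrix of rank 6; reducing to Smith normal form yields diagonal entries (1,1,1,1,1,1).

Boundary ∂_2: C_2 → C_1 maps a triangle to the signed sum of its edges. For instance
  ∂[1,3,4] = [3,4] − [1,4] + [1,3],
  ∂[3,4,5] = [4,5] − [3,5] + [3,4].
The resulting 18×12 matrix has rank 12, and its Smith normal form has invariant factors (1,1,1,1,1,1,1,1,1,1,1,2).

Now H_k = ker ∂_k / im ∂_{k+1}, so:

  H_0: rank C_0 − rank ∂_1 = 7 − 6 = 1, and the invariant factors of ∂_1 are all 1, so H_0 ≅ Z.
  H_1: rank ker ∂_1 − rank ∂_2 = (18 − 6) − 12 = 0, and ∂_2 has invariant factor 2 > 1, so H_1 ≅ Z/2Z.
  H_2: rank ker ∂_2 − rank ∂_3 = (12 − 12) − 0 = 0, and there is no ∂_3, so H_2 ≅ 0.

As a check, the Euler characteristic is 7 − 18 + 12 = 1, which agrees with 1 − 0 + 0 = 1.

H_0 ≅ Z,  H_1 ≅ Z/2Z,  H_2 = 0.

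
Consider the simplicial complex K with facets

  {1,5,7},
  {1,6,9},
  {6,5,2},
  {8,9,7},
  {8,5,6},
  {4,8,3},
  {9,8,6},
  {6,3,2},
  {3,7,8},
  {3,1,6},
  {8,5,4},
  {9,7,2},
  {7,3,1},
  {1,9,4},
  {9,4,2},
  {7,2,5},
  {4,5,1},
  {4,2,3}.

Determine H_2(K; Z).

H_2 = Z.

Order the vertices as 1 < 2 < 3 < 4 < 5 < 6 < 7 < 8 < 9. Listing each simplex with vertices in this order, K has dimension 2 with simplices:

  0-simplices (9): [1], [2], [3], [4], [5], [6], [7], [8], [9]
  1-simplices (27): (27 of them)
  2-simplices (18): [1,3,6], [1,3,7], [1,4,5], [1,4,9], [1,5,7], [1,6,9], [2,3,4], [2,3,6], [2,4,9], [2,5,6], [2,5,7], [2,7,9], [3,4,8], [3,7,8], [4,5,8], [5,6,8], [6,8,9], [7,8,9]

Hence C_0 ≅ Z^9, C_1 ≅ Z^27, C_2 ≅ Z^18.

∂_1: C_1 → C_0 maps an edge to its endpoints' difference, ∂[p,q] = q − p. For instance
  ∂[2,3] = [3] − [2].
This gives a 9×27 integer matrix of rank 8; reducing to Smith normal form yields diagonal entries (1,1,1,1,1,1,1,1).

∂_2: C_2 → C_1 acts by ∂[p,q,r] = [q,r] − [p,r] + [p,q]. For instance
  ∂[2,4,9] = [4,9] − [2,9] + [2,4],
  ∂[3,7,8] = [7,8] − [3,8] + [3,7].
The resulting 27×18 matrix has rank 17, and its Smith normal form has invariant factors (1,1,1,1,1,1,1,1,1,1,1,1,1,1,1,1,1).

Computing H_k = (kernel of ∂_k) / (image of ∂_{k+1}):

  H_2: rank ker ∂_2 − rank ∂_3 = (18 − 17) − 0 = 1, and there is no ∂_3, so H_2 = Z.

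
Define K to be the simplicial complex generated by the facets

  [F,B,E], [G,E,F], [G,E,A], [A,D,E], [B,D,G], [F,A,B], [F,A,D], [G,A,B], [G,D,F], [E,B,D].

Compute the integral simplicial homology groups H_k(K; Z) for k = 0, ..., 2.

H_0 ≅ Z,  H_1 ≅ Z/2Z,  H_2 = 0.

We work with the vertex ordering A < B < D < E < F < G. The simplices of K, each written with vertices in increasing order, are:

  0-simplices (6): A, B, D, E, F, G
  1-simplices (15): AB, AD, AE, AF, AG, BD, BE, BF, BG, DE, DF, DG, EF, EG, FG
  2-simplices (10): ABF, ABG, ADE, ADF, AEG, BDE, BDG, BEF, DFG, EFG

giving chain groups C_0 ≅ Z^6, C_1 ≅ Z^15, C_2 ≅ Z^10.

Boundary ∂_1: C_1 → C_0 is given by ∂[p,q] = [q] − [p].
This gives a 6×15 integer matrix of rank 5; reducing to Smith normal form yields diagonal entries (1,1,1,1,1).

Boundary ∂_2: C_2 → C_1 sends each 2-simplex [p,q,r] to [q,r] − [p,r] + [p,q]. For instance
  ∂EFG = FG − EG + EF,
  ∂ABF = BF − AF + AB.
The 15×10 boundary matrix has rank 10 and Smith normal form diag(1,1,1,1,1,1,1,1,1,2).

Now H_k = ker ∂_k / im ∂_{k+1}, so:

  H_0: rank C_0 − rank ∂_1 = 6 − 5 = 1, and the invariant factors of ∂_1 are all 1, so H_0 = Z.
  H_1: rank ker ∂_1 − rank ∂_2 = (15 − 5) − 10 = 0, and ∂_2 has invariant factor 2 > 1, so H_1 = Z/2Z.
  H_2: rank ker ∂_2 − rank ∂_3 = (10 − 10) − 0 = 0, and there is no ∂_3, so H_2 = 0.

As a check, the Euler characteristic is 6 − 15 + 10 = 1, which agrees with 1 − 0 + 0 = 1.
(K is a triangulation of the real projective plane RP^2.)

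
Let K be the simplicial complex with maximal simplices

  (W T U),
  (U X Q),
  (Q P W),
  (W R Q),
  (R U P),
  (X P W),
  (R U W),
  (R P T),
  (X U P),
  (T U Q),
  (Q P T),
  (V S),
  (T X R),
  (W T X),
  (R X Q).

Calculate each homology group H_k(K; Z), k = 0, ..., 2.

We work with the vertex ordering P < Q < R < S < T < U < V < W < X. The simplices of K, each written with vertices in increasing order, are:

  0-simplices (9): P, Q, R, S, T, U, V, W, X
  1-simplices (22): PQ, PR, PT, PU, PW, PX, QR, QT, QU, QW, QX, RT, RU, RW, RX, SV, TU, TW, TX, UW, UX, WX
  2-simplices (14): PQT, PQW, PRT, PRU, PUX, PWX, QRW, QRX, QTU, QUX, RTX, RUW, TUW, TWX

so the chain groups are C_0 ≅ Z^9, C_1 ≅ Z^22, C_2 ≅ Z^14.

Boundary ∂_1: C_1 → C_0 sends each edge [p,q] (with p < q) to q − p. For instance
  ∂WX = X − W.
The resulting 9×22 matrix has rank 7, and its Smith normal form has invariant factors (1,1,1,1,1,1,1).

Boundary ∂_2: C_2 → C_1 acts by ∂[p,q,r] = [q,r] − [p,r] + [p,q]. For instance
  ∂RUW = UW − RW + RU,
  ∂PRU = RU − PU + PR.
The resulting 22×14 matrix has rank 13, and its Smith normal form has invariant factors (1,1,1,1,1,1,1,1,1,1,1,1,1).

Computing H_k = (kernel of ∂_k) / (image of ∂_{k+1}):

  H_0: rank C_0 − rank ∂_1 = 9 − 7 = 2, and the invariant factors of ∂_1 are all 1, so H_0 = Z^2.
  H_1: rank ker ∂_1 − rank ∂_2 = (22 − 7) − 13 = 2, and the invariant factors of ∂_2 are all 1, so H_1 = Z^2.
  H_2: rank ker ∂_2 − rank ∂_3 = (14 − 13) − 0 = 1, and there is no ∂_3, so H_2 = Z.

As a check, the Euler characteristic is 9 − 22 + 14 = 1, which agrees with 2 − 2 + 1 = 1.

H_0 = Z^2,  H_1 = Z^2,  H_2 = Z.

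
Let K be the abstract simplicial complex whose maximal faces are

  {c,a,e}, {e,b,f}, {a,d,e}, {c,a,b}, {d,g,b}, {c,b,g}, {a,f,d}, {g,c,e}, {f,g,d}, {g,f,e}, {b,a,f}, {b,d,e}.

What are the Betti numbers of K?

Order the vertices as a < b < c < d < e < f < g. Listing each simplex with vertices in this order, K has dimension 2 with simplices:

  0-simplices (7): a, b, c, d, e, f, g
  1-simplices (18): ab, ac, ad, ae, af, bc, bd, be, bf, bg, ce, cg, de, df, dg, ef, eg, fg
  2-simplices (12): abc, abf, ace, ade, adf, bcg, bde, bdg, bef, ceg, dfg, efg

Hence C_0 ≅ Z^7, C_1 ≅ Z^18, C_2 ≅ Z^12.

∂_1: C_1 → C_0 maps an edge to its endpoints' difference, ∂[p,q] = q − p.
As a 7×18 matrix over Z this has rank 6, with invariant factors (1,1,1,1,1,1).

∂_2: C_2 → C_1 acts by ∂[p,q,r] = [q,r] − [p,r] + [p,q]. For instance
  ∂bdg = dg − bg + bd,
  ∂bde = de − be + bd.
The resulting 18×12 matrix has rank 12, and its Smith normal form has invariant factors (1,1,1,1,1,1,1,1,1,1,1,2).

Now H_k = ker ∂_k / im ∂_{k+1}, so:

  H_0: rank C_0 − rank ∂_1 = 7 − 6 = 1, and the invariant factors of ∂_1 are all 1, so H_0 = Z.
  H_1: rank ker ∂_1 − rank ∂_2 = (18 − 6) − 12 = 0, and ∂_2 has invariant factor 2 > 1, so H_1 = Z/2Z.
  H_2: rank ker ∂_2 − rank ∂_3 = (12 − 12) − 0 = 0, and there is no ∂_3, so H_2 = 0.

As a check, the Euler characteristic is 7 − 18 + 12 = 1, which agrees with 1 − 0 + 0 = 1.

Hence the Betti numbers are b_0 = 1, b_1 = 0, b_2 = 0.

b_0 = 1, b_1 = 0, b_2 = 0.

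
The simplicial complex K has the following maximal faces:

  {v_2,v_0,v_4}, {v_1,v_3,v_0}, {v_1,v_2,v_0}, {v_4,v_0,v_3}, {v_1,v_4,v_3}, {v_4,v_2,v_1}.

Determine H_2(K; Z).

We work with the vertex ordering v_0 < v_1 < v_2 < v_3 < v_4. The simplices of K, each written with vertices in increasing order, are:

  0-simplices (5): [v_0], [v_1], [v_2], [v_3], [v_4]
  1-simplices (9): [v_0,v_1], [v_0,v_2], [v_0,v_3], [v_0,v_4], [v_1,v_2], [v_1,v_3], [v_1,v_4], [v_2,v_4], [v_3,v_4]
  2-simplices (6): [v_0,v_1,v_2], [v_0,v_1,v_3], [v_0,v_2,v_4], [v_0,v_3,v_4], [v_1,v_2,v_4], [v_1,v_3,v_4]

Hence C_0 ≅ Z^5, C_1 ≅ Z^9, C_2 ≅ Z^6.

Boundary ∂_1: C_1 → C_0 is given by ∂[p,q] = [q] − [p].
The resulting 5×9 matrix has rank 4, and its Smith normal form has invariant factors (1,1,1,1).

Boundary ∂_2: C_2 → C_1 sends each 2-simplex [p,q,r] to [q,r] − [p,r] + [p,q]. For instance
  ∂[v_1,v_2,v_4] = [v_2,v_4] − [v_1,v_4] + [v_1,v_2],
  ∂[v_0,v_2,v_4] = [v_2,v_4] − [v_0,v_4] + [v_0,v_2].
This gives a 9×6 integer matrix of rank 5; reducing to Smith normal form yields diagonal entries (1,1,1,1,1).

Reading off H_k = ker ∂_k / im ∂_{k+1}:

  H_2: rank ker ∂_2 − rank ∂_3 = (6 − 5) − 0 = 1, and there is no ∂_3, so H_2 = Z.

H_2 = Z.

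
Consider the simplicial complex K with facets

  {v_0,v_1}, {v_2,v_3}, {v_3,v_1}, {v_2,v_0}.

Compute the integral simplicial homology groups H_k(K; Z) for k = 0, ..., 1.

K has 4 vertices, 4 edges.
rank ∂_0 = 0, rank ∂_1 = 3 ⇒ b_0 = 4 − 0 − 3 = 1; all invariant factors of ∂_1 are 1 so no torsion. So H_0 ≅ Z.
rank ∂_1 = 3, rank ∂_2 = 0 ⇒ b_1 = 4 − 3 − 0 = 1. So H_1 ≅ Z.

H_0 ≅ Z,  H_1 ≅ Z.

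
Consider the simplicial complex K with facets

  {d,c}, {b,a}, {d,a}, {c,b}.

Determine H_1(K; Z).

Order the vertices as a < b < c < d. Listing each simplex with vertices in this order, K has dimension 1 with simplices:

  0-simplices (4): a, b, c, d
  1-simplices (4): ab, ad, bc, cd

Hence C_0 ≅ Z^4, C_1 ≅ Z^4.

Boundary ∂_1: C_1 → C_0 sends each edge [p,q] (with p < q) to q − p.
The 4×4 boundary matrix has rank 3 and Smith normal form diag(1,1,1).

From H_k ≅ ker(∂_k) / im(∂_{k+1}) we obtain:

  H_1: rank ker ∂_1 − rank ∂_2 = (4 − 3) − 0 = 1, and there is no ∂_2, so H_1 ≅ Z.

(K is a triangulation of the circle S^1.)

H_1 = Z.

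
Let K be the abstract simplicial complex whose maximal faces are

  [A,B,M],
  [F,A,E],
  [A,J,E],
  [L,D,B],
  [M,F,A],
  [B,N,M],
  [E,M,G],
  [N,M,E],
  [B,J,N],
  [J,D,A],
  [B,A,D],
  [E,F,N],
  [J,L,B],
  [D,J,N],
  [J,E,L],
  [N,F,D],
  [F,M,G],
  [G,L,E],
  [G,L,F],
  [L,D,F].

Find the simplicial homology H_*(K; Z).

H_0 ≅ Z,  H_1 ≅ Z ⊕ Z/2,  H_2 = 0.

We work with the vertex ordering A < B < D < E < F < G < J < L < M < N. The simplices of K, each written with vertices in increasing order, are:

  0-simplices (10): A, B, D, E, F, G, J, L, M, N
  1-simplices (30): AB, AD, AE, AF, AJ, AM, BD, BJ, BL, BM, BN, DF, DJ, DL, DN, EF, EG, EJ, EL, EM, EN, FG, FL, FM, FN, GL, GM, JL, JN, MN
  2-simplices (20): ABD, ABM, ADJ, AEF, AEJ, AFM, BDL, BJL, BJN, BMN, DFL, DFN, DJN, EFN, EGL, EGM, EJL, EMN, FGL, FGM

giving chain groups C_0 ≅ Z^10, C_1 ≅ Z^30, C_2 ≅ Z^20.

Boundary ∂_1: C_1 → C_0 maps an edge to its endpoints' difference, ∂[p,q] = q − p. For instance
  ∂FG = G − F.
As a 10×30 matrix over Z this has rank 9, with invariant factors (1,1,1,1,1,1,1,1,1).

∂_2: C_2 → C_1 acts by ∂[p,q,r] = [q,r] − [p,r] + [p,q]. For instance
  ∂ABM = BM − AM + AB,
  ∂DFL = FL − DL + DF.
This gives a 30×20 integer matrix of rank 20; reducing to Smith normal form yields diagonal entries (1,1,1,1,1,1,1,1,1,1,1,1,1,1,1,1,1,1,1,2).

Computing H_k = (kernel of ∂_k) / (image of ∂_{k+1}):

  H_0: rank C_0 − rank ∂_1 = 10 − 9 = 1, and the invariant factors of ∂_1 are all 1, so H_0 = Z.
  H_1: rank ker ∂_1 − rank ∂_2 = (30 − 9) − 20 = 1, and ∂_2 has invariant factor 2 > 1, so H_1 = Z ⊕ Z/2.
  H_2: rank ker ∂_2 − rank ∂_3 = (20 − 20) − 0 = 0, and there is no ∂_3, so H_2 = 0.

As a check, the Euler characteristic is 10 − 30 + 20 = 0, which agrees with 1 − 1 + 0 = 0.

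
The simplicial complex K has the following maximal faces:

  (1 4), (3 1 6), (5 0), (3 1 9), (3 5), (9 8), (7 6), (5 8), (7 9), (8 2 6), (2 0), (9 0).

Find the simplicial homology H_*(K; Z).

H_0 = Z,  H_1 = Z^5,  H_2 = 0.

We work with the vertex ordering 0 < 1 < 2 < 3 < 4 < 5 < 6 < 7 < 8 < 9. The simplices of K, each written with vertices in increasing order, are:

  0-simplices (10): [0], [1], [2], [3], [4], [5], [6], [7], [8], [9]
  1-simplices (17): [0,2], [0,5], [0,9], [1,3], [1,4], [1,6], [1,9], [2,6], [2,8], [3,5], [3,6], [3,9], [5,8], [6,7], [6,8], [7,9], [8,9]
  2-simplices (3): [1,3,6], [1,3,9], [2,6,8]

giving chain groups C_0 ≅ Z^10, C_1 ≅ Z^17, C_2 ≅ Z^3.

Boundary ∂_1: C_1 → C_0 maps an edge to its endpoints' difference, ∂[p,q] = q − p. For instance
  ∂[7,9] = [9] − [7].
This gives a 10×17 integer matrix of rank 9; reducing to Smith normal form yields diagonal entries (1,1,1,1,1,1,1,1,1).

∂_2: C_2 → C_1 sends each 2-simplex [p,q,r] to [q,r] − [p,r] + [p,q]. For instance
  ∂[1,3,6] = [3,6] − [1,6] + [1,3],
  ∂[1,3,9] = [3,9] − [1,9] + [1,3].
This gives a 17×3 integer matrix of rank 3; reducing to Smith normal form yields diagonal entries (1,1,1).

Computing H_k = (kernel of ∂_k) / (image of ∂_{k+1}):

  H_0: rank C_0 − rank ∂_1 = 10 − 9 = 1, and the invariant factors of ∂_1 are all 1, so H_0 = Z.
  H_1: rank ker ∂_1 − rank ∂_2 = (17 − 9) − 3 = 5, and the invariant factors of ∂_2 are all 1, so H_1 = Z^5.
  H_2: rank ker ∂_2 − rank ∂_3 = (3 − 3) − 0 = 0, and there is no ∂_3, so H_2 = 0.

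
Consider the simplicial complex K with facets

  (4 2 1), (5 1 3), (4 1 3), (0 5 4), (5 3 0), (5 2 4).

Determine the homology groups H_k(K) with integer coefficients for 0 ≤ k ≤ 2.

Take the total order 0 < 1 < 2 < 3 < 4 < 5 on the vertex set. Then K (dimension 2) consists of the simplices:

  0-simplices (6): [0], [1], [2], [3], [4], [5]
  1-simplices (12): [0,3], [0,4], [0,5], [1,2], [1,3], [1,4], [1,5], [2,4], [2,5], [3,4], [3,5], [4,5]
  2-simplices (6): [0,3,5], [0,4,5], [1,2,4], [1,3,4], [1,3,5], [2,4,5]

Hence C_0 ≅ Z^6, C_1 ≅ Z^12, C_2 ≅ Z^6.

∂_1: C_1 → C_0 sends each edge [p,q] (with p < q) to q − p. For instance
  ∂[0,3] = [3] − [0].
The 6×12 boundary matrix has rank 5 and Smith normal form diag(1,1,1,1,1).

∂_2: C_2 → C_1 maps a triangle to the signed sum of its edges. For instance
  ∂[0,4,5] = [4,5] − [0,5] + [0,4],
  ∂[2,4,5] = [4,5] − [2,5] + [2,4].
This gives a 12×6 integer matrix of rank 6; reducing to Smith normal form yields diagonal entries (1,1,1,1,1,1).

Computing H_k = (kernel of ∂_k) / (image of ∂_{k+1}):

  H_0: rank C_0 − rank ∂_1 = 6 − 5 = 1, and the invariant factors of ∂_1 are all 1, so H_0 ≅ Z.
  H_1: rank ker ∂_1 − rank ∂_2 = (12 − 5) − 6 = 1, and the invariant factors of ∂_2 are all 1, so H_1 ≅ Z.
  H_2: rank ker ∂_2 − rank ∂_3 = (6 − 6) − 0 = 0, and there is no ∂_3, so H_2 ≅ 0.

(K is a triangulation of the cylinder S^1 x I.)

H_0 = Z,  H_1 = Z,  H_2 = 0.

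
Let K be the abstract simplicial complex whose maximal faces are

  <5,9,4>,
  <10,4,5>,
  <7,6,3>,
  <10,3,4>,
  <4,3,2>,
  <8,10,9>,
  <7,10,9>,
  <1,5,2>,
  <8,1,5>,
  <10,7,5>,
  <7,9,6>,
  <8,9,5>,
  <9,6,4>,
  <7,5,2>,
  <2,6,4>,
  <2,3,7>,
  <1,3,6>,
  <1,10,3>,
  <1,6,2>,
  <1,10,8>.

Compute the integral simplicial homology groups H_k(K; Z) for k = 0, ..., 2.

We work with the vertex ordering 1 < 2 < 3 < 4 < 5 < 6 < 7 < 8 < 9 < 10. The simplices of K, each written with vertices in increasing order, are:

  0-simplices (10): [1], [2], [3], [4], [5], [6], [7], [8], [9], [10]
  1-simplices (30): (30 of them)
  2-simplices (20): (20 of them)

so the chain groups are C_0 ≅ Z^10, C_1 ≅ Z^30, C_2 ≅ Z^20.

Boundary ∂_1: C_1 → C_0 is given by ∂[p,q] = [q] − [p]. For instance
  ∂[8,10] = [10] − [8].
This gives a 10×30 integer matrix of rank 9; reducing to Smith normal form yields diagonal entries (1,1,1,1,1,1,1,1,1).

∂_2: C_2 → C_1 maps a triangle to the signed sum of its edges. For instance
  ∂[1,2,5] = [2,5] − [1,5] + [1,2],
  ∂[1,2,6] = [2,6] − [1,6] + [1,2].
This gives a 30×20 integer matrix of rank 20; reducing to Smith normal form yields diagonal entries (1,1,1,1,1,1,1,1,1,1,1,1,1,1,1,1,1,1,1,2).

From H_k ≅ ker(∂_k) / im(∂_{k+1}) we obtain:

  H_0: rank C_0 − rank ∂_1 = 10 − 9 = 1, and the invariant factors of ∂_1 are all 1, so H_0 = Z.
  H_1: rank ker ∂_1 − rank ∂_2 = (30 − 9) − 20 = 1, and ∂_2 has invariant factor 2 > 1, so H_1 = Z ⊕ Z_2.
  H_2: rank ker ∂_2 − rank ∂_3 = (20 − 20) − 0 = 0, and there is no ∂_3, so H_2 = 0.

As a check, the Euler characteristic is 10 − 30 + 20 = 0, which agrees with 1 − 1 + 0 = 0.
(K is a triangulation of the Klein bottle.)

H_0 = Z,  H_1 = Z ⊕ Z_2,  H_2 = 0.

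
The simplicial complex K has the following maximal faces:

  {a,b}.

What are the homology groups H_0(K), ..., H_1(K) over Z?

Take the total order a < b on the vertex set. Then K (dimension 1) consists of the simplices:

  0-simplices (2): a, b
  1-simplices (1): ab

giving chain groups C_0 ≅ Z^2, C_1 ≅ Z^1.

∂_1: C_1 → C_0 is given by ∂[p,q] = [q] − [p]. For instance
  ∂ab = b − a.
The 2×1 boundary matrix has rank 1 and Smith normal form diag(1).

Computing H_k = (kernel of ∂_k) / (image of ∂_{k+1}):

  H_0: rank C_0 − rank ∂_1 = 2 − 1 = 1, and the invariant factors of ∂_1 are all 1, so H_0 ≅ Z.
  H_1: rank ker ∂_1 − rank ∂_2 = (1 − 1) − 0 = 0, and there is no ∂_2, so H_1 ≅ 0.

As a check, the Euler characteristic is 2 − 1 = 1, which agrees with 1 − 0 = 1.

H_0 ≅ Z,  H_1 = 0.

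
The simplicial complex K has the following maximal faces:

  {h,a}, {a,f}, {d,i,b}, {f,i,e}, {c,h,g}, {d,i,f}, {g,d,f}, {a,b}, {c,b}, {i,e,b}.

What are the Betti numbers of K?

Fix the vertex order a < b < c < d < e < f < g < h < i and write every simplex with vertices in increasing order. Then dim K = 2 and the simplices of K are:

  0-simplices (9): a, b, c, d, e, f, g, h, i
  1-simplices (17): ab, af, ah, bc, bd, be, bi, cg, ch, df, dg, di, ef, ei, fg, fi, gh
  2-simplices (6): bdi, bei, cgh, dfg, dfi, efi

Hence C_0 ≅ Z^9, C_1 ≅ Z^17, C_2 ≅ Z^6.

Boundary ∂_1: C_1 → C_0 sends each edge [p,q] (with p < q) to q − p. For instance
  ∂ah = h − a.
This gives a 9×17 integer matrix of rank 8; reducing to Smith normal form yields diagonal entries (1,1,1,1,1,1,1,1).

Boundary ∂_2: C_2 → C_1 acts by ∂[p,q,r] = [q,r] − [p,r] + [p,q]. For instance
  ∂dfi = fi − di + df,
  ∂bdi = di − bi + bd.
This gives a 17×6 integer matrix of rank 6; reducing to Smith normal form yields diagonal entries (1,1,1,1,1,1).

Computing H_k = (kernel of ∂_k) / (image of ∂_{k+1}):

  H_0: rank C_0 − rank ∂_1 = 9 − 8 = 1, and the invariant factors of ∂_1 are all 1, so H_0 ≅ Z.
  H_1: rank ker ∂_1 − rank ∂_2 = (17 − 8) − 6 = 3, and the invariant factors of ∂_2 are all 1, so H_1 ≅ Z^3.
  H_2: rank ker ∂_2 − rank ∂_3 = (6 − 6) − 0 = 0, and there is no ∂_3, so H_2 ≅ 0.

Hence the Betti numbers are b_0 = 1, b_1 = 3, b_2 = 0.

b_0 = 1, b_1 = 3, b_2 = 0.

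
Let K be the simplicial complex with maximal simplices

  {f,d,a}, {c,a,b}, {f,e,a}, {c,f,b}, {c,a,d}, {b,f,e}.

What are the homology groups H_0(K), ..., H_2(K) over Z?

H_0 = Z,  H_1 = Z,  H_2 = 0.

Take the total order a < b < c < d < e < f on the vertex set. Then K (dimension 2) consists of the simplices:

  0-simplices (6): a, b, c, d, e, f
  1-simplices (12): ab, ac, ad, ae, af, bc, be, bf, cd, cf, df, ef
  2-simplices (6): abc, acd, adf, aef, bcf, bef

giving chain groups C_0 ≅ Z^6, C_1 ≅ Z^12, C_2 ≅ Z^6.

Boundary ∂_1: C_1 → C_0 maps an edge to its endpoints' difference, ∂[p,q] = q − p.
The 6×12 boundary matrix has rank 5 and Smith normal form diag(1,1,1,1,1).

∂_2: C_2 → C_1 sends each 2-simplex [p,q,r] to [q,r] − [p,r] + [p,q]. For instance
  ∂acd = cd − ad + ac,
  ∂bef = ef − bf + be.
The resulting 12×6 matrix has rank 6, and its Smith normal form has invariant factors (1,1,1,1,1,1).

From H_k ≅ ker(∂_k) / im(∂_{k+1}) we obtain:

  H_0: rank C_0 − rank ∂_1 = 6 − 5 = 1, and the invariant factors of ∂_1 are all 1, so H_0 = Z.
  H_1: rank ker ∂_1 − rank ∂_2 = (12 − 5) − 6 = 1, and the invariant factors of ∂_2 are all 1, so H_1 = Z.
  H_2: rank ker ∂_2 − rank ∂_3 = (6 − 6) − 0 = 0, and there is no ∂_3, so H_2 = 0.

(K is a triangulation of the cylinder S^1 x I.)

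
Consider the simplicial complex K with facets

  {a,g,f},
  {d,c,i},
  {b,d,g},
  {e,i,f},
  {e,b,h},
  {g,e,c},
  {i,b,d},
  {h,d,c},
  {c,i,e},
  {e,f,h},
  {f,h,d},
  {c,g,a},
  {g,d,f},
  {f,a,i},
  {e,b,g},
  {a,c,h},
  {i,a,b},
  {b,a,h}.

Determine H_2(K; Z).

H_2 ≅ Z.

Take the total order a < b < c < d < e < f < g < h < i on the vertex set. Then K (dimension 2) consists of the simplices:

  0-simplices (9): a, b, c, d, e, f, g, h, i
  1-simplices (27): ab, ac, af, ag, ah, ai, bd, be, bg, bh, bi, cd, ce, cg, ch, ci, df, dg, dh, di, ef, eg, eh, ei, fg, fh, fi
  2-simplices (18): abh, abi, acg, ach, afg, afi, bdg, bdi, beg, beh, cdh, cdi, ceg, cei, dfg, dfh, efh, efi

so the chain groups are C_0 ≅ Z^9, C_1 ≅ Z^27, C_2 ≅ Z^18.

The boundary map ∂_1: C_1 → C_0 is given by ∂[p,q] = [q] − [p]. For instance
  ∂fg = g − f.
The resulting 9×27 matrix has rank 8, and its Smith normal form has invariant factors (1,1,1,1,1,1,1,1).

∂_2: C_2 → C_1 maps a triangle to the signed sum of its edges. For instance
  ∂afi = fi − ai + af,
  ∂beh = eh − bh + be.
This gives a 27×18 integer matrix of rank 17; reducing to Smith normal form yields diagonal entries (1,1,1,1,1,1,1,1,1,1,1,1,1,1,1,1,1).

Reading off H_k = ker ∂_k / im ∂_{k+1}:

  H_2: rank ker ∂_2 − rank ∂_3 = (18 − 17) − 0 = 1, and there is no ∂_3, so H_2 ≅ Z.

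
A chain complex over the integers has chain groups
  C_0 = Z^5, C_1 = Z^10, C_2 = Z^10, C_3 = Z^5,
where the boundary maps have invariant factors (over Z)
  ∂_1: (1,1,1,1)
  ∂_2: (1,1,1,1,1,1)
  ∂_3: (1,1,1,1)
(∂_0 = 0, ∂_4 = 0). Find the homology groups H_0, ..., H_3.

H_0: b_0 = 5 − 0 − 4 = 1; torsion from ∂_1 factors > 1: none. So H_0 ≅ Z.
H_1: b_1 = 10 − 4 − 6 = 0; torsion from ∂_2 factors > 1: none. So H_1 ≅ 0.
H_2: b_2 = 10 − 6 − 4 = 0; torsion from ∂_3 factors > 1: none. So H_2 ≅ 0.
H_3: b_3 = 5 − 4 − 0 = 1; torsion from ∂_4 factors > 1: none. So H_3 ≅ Z.

H_0 ≅ Z,  H_1 = 0,  H_2 = 0,  H_3 ≅ Z.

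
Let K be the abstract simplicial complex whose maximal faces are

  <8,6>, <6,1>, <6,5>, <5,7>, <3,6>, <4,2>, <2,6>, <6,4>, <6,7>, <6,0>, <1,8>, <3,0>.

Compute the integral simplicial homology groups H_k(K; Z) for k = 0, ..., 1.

Take the total order 0 < 1 < 2 < 3 < 4 < 5 < 6 < 7 < 8 on the vertex set. Then K (dimension 1) consists of the simplices:

  0-simplices (9): [0], [1], [2], [3], [4], [5], [6], [7], [8]
  1-simplices (12): [0,3], [0,6], [1,6], [1,8], [2,4], [2,6], [3,6], [4,6], [5,6], [5,7], [6,7], [6,8]

Hence C_0 ≅ Z^9, C_1 ≅ Z^12.

∂_1: C_1 → C_0 is given by ∂[p,q] = [q] − [p]. For instance
  ∂[0,6] = [6] − [0].
As a 9×12 matrix over Z this has rank 8, with invariant factors (1,1,1,1,1,1,1,1).

Reading off H_k = ker ∂_k / im ∂_{k+1}:

  H_0: rank C_0 − rank ∂_1 = 9 − 8 = 1, and the invariant factors of ∂_1 are all 1, so H_0 = Z.
  H_1: rank ker ∂_1 − rank ∂_2 = (12 − 8) − 0 = 4, and there is no ∂_2, so H_1 = Z^4.

(K is a triangulation of a wedge of 4 circles.)

H_0 ≅ Z,  H_1 ≅ Z^4.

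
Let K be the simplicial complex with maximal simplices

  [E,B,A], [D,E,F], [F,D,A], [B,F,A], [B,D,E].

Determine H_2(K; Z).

H_2 = 0.

Order the vertices as A < B < D < E < F. Listing each simplex with vertices in this order, K has dimension 2 with simplices:

  0-simplices (5): A, B, D, E, F
  1-simplices (10): AB, AD, AE, AF, BD, BE, BF, DE, DF, EF
  2-simplices (5): ABE, ABF, ADF, BDE, DEF

Hence C_0 ≅ Z^5, C_1 ≅ Z^10, C_2 ≅ Z^5.

∂_1: C_1 → C_0 maps an edge to its endpoints' difference, ∂[p,q] = q − p. For instance
  ∂DF = F − D.
The 5×10 boundary matrix has rank 4 and Smith normal form diag(1,1,1,1).

∂_2: C_2 → C_1 maps a triangle to the signed sum of its edges. For instance
  ∂BDE = DE − BE + BD,
  ∂ABE = BE − AE + AB.
This gives a 10×5 integer matrix of rank 5; reducing to Smith normal form yields diagonal entries (1,1,1,1,1).

Now H_k = ker ∂_k / im ∂_{k+1}, so:

  H_2: rank ker ∂_2 − rank ∂_3 = (5 − 5) − 0 = 0, and there is no ∂_3, so H_2 = 0.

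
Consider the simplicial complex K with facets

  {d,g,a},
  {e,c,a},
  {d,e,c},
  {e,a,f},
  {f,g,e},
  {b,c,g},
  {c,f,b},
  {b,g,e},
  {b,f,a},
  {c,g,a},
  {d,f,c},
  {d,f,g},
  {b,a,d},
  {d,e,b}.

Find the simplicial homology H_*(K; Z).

H_0 = Z,  H_1 = Z^2,  H_2 = Z.

Order the vertices as a < b < c < d < e < f < g. Listing each simplex with vertices in this order, K has dimension 2 with simplices:

  0-simplices (7): a, b, c, d, e, f, g
  1-simplices (21): ab, ac, ad, ae, af, ag, bc, bd, be, bf, bg, cd, ce, cf, cg, de, df, dg, ef, eg, fg
  2-simplices (14): abd, abf, ace, acg, adg, aef, bcf, bcg, bde, beg, cde, cdf, dfg, efg

giving chain groups C_0 ≅ Z^7, C_1 ≅ Z^21, C_2 ≅ Z^14.

The boundary map ∂_1: C_1 → C_0 is given by ∂[p,q] = [q] − [p]. For instance
  ∂ac = c − a.
As a 7×21 matrix over Z this has rank 6, with invariant factors (1,1,1,1,1,1).

The boundary map ∂_2: C_2 → C_1 sends each 2-simplex [p,q,r] to [q,r] − [p,r] + [p,q]. For instance
  ∂bcf = cf − bf + bc,
  ∂cdf = df − cf + cd.
The 21×14 boundary matrix has rank 13 and Smith normal form diag(1,1,1,1,1,1,1,1,1,1,1,1,1).

Now H_k = ker ∂_k / im ∂_{k+1}, so:

  H_0: rank C_0 − rank ∂_1 = 7 − 6 = 1, and the invariant factors of ∂_1 are all 1, so H_0 = Z.
  H_1: rank ker ∂_1 − rank ∂_2 = (21 − 6) − 13 = 2, and the invariant factors of ∂_2 are all 1, so H_1 = Z^2.
  H_2: rank ker ∂_2 − rank ∂_3 = (14 − 13) − 0 = 1, and there is no ∂_3, so H_2 = Z.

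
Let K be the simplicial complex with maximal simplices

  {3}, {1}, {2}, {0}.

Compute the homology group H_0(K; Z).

Fix the vertex order 0 < 1 < 2 < 3 and write every simplex with vertices in increasing order. Then dim K = 0 and the simplices of K are:

  0-simplices (4): [0], [1], [2], [3]

so the chain groups are C_0 ≅ Z^4.

Reading off H_k = ker ∂_k / im ∂_{k+1}:

  H_0: rank C_0 − rank ∂_1 = 4 − 0 = 4, and there is no ∂_1, so H_0 ≅ Z^4.

H_0 = Z^4.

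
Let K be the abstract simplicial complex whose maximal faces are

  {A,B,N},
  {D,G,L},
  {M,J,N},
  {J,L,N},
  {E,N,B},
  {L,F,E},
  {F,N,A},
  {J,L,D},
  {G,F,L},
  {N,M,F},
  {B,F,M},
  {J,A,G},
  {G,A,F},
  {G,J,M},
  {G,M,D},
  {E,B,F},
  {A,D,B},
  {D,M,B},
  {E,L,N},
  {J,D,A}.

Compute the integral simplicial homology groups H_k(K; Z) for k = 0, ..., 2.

Take the total order A < B < D < E < F < G < J < L < M < N on the vertex set. Then K (dimension 2) consists of the simplices:

  0-simplices (10): A, B, D, E, F, G, J, L, M, N
  1-simplices (30): AB, AD, AF, AG, AJ, AN, BD, BE, BF, BM, BN, DG, DJ, DL, DM, EF, EL, EN, FG, FL, FM, FN, GJ, GL, GM, JL, JM, JN, LN, MN
  2-simplices (20): ABD, ABN, ADJ, AFG, AFN, AGJ, BDM, BEF, BEN, BFM, DGL, DGM, DJL, EFL, ELN, FGL, FMN, GJM, JLN, JMN

Hence C_0 ≅ Z^10, C_1 ≅ Z^30, C_2 ≅ Z^20.

Boundary ∂_1: C_1 → C_0 is given by ∂[p,q] = [q] − [p]. For instance
  ∂EF = F − E.
This gives a 10×30 integer matrix of rank 9; reducing to Smith normal form yields diagonal entries (1,1,1,1,1,1,1,1,1).

Boundary ∂_2: C_2 → C_1 maps a triangle to the signed sum of its edges. For instance
  ∂ELN = LN − EN + EL,
  ∂JLN = LN − JN + JL.
The resulting 30×20 matrix has rank 20, and its Smith normal form has invariant factors (1,1,1,1,1,1,1,1,1,1,1,1,1,1,1,1,1,1,1,2).

Computing H_k = (kernel of ∂_k) / (image of ∂_{k+1}):

  H_0: rank C_0 − rank ∂_1 = 10 − 9 = 1, and the invariant factors of ∂_1 are all 1, so H_0 ≅ Z.
  H_1: rank ker ∂_1 − rank ∂_2 = (30 − 9) − 20 = 1, and ∂_2 has invariant factor 2 > 1, so H_1 ≅ Z ⊕ Z/2.
  H_2: rank ker ∂_2 − rank ∂_3 = (20 − 20) − 0 = 0, and there is no ∂_3, so H_2 ≅ 0.

As a check, the Euler characteristic is 10 − 30 + 20 = 0, which agrees with 1 − 1 + 0 = 0.

H_0 ≅ Z,  H_1 ≅ Z ⊕ Z/2,  H_2 = 0.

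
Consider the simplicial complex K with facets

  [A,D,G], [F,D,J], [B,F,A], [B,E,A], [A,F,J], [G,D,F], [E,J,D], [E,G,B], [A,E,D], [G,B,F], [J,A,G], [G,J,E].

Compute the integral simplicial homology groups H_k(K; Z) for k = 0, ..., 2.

H_0 = Z,  H_1 = Z/2,  H_2 = 0.

Order the vertices as A < B < D < E < F < G < J. Listing each simplex with vertices in this order, K has dimension 2 with simplices:

  0-simplices (7): A, B, D, E, F, G, J
  1-simplices (18): AB, AD, AE, AF, AG, AJ, BE, BF, BG, DE, DF, DG, DJ, EG, EJ, FG, FJ, GJ
  2-simplices (12): ABE, ABF, ADE, ADG, AFJ, AGJ, BEG, BFG, DEJ, DFG, DFJ, EGJ

so the chain groups are C_0 ≅ Z^7, C_1 ≅ Z^18, C_2 ≅ Z^12.

∂_1: C_1 → C_0 is given by ∂[p,q] = [q] − [p]. For instance
  ∂EG = G − E.
The 7×18 boundary matrix has rank 6 and Smith normal form diag(1,1,1,1,1,1).

∂_2: C_2 → C_1 acts by ∂[p,q,r] = [q,r] − [p,r] + [p,q]. For instance
  ∂ADG = DG − AG + AD,
  ∂BFG = FG − BG + BF.
This gives a 18×12 integer matrix of rank 12; reducing to Smith normal form yields diagonal entries (1,1,1,1,1,1,1,1,1,1,1,2).

Computing H_k = (kernel of ∂_k) / (image of ∂_{k+1}):

  H_0: rank C_0 − rank ∂_1 = 7 − 6 = 1, and the invariant factors of ∂_1 are all 1, so H_0 = Z.
  H_1: rank ker ∂_1 − rank ∂_2 = (18 − 6) − 12 = 0, and ∂_2 has invariant factor 2 > 1, so H_1 = Z/2.
  H_2: rank ker ∂_2 − rank ∂_3 = (12 − 12) − 0 = 0, and there is no ∂_3, so H_2 = 0.

As a check, the Euler characteristic is 7 − 18 + 12 = 1, which agrees with 1 − 0 + 0 = 1.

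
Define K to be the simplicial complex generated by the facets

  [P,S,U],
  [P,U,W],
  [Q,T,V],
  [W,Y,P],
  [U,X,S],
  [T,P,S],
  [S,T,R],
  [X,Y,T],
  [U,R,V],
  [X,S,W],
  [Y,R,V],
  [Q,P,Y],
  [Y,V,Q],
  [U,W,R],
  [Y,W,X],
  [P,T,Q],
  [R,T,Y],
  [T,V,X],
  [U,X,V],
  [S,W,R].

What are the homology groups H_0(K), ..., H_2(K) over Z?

H_0 = Z,  H_1 = Z × Z/2,  H_2 = 0.

Take the total order P < Q < R < S < T < U < V < W < X < Y on the vertex set. Then K (dimension 2) consists of the simplices:

  0-simplices (10): P, Q, R, S, T, U, V, W, X, Y
  1-simplices (30): PQ, PS, PT, PU, PW, PY, QT, QV, QY, RS, RT, RU, RV, RW, RY, ST, SU, SW, SX, TV, TX, TY, UV, UW, UX, VX, VY, WX, WY, XY
  2-simplices (20): PQT, PQY, PST, PSU, PUW, PWY, QTV, QVY, RST, RSW, RTY, RUV, RUW, RVY, SUX, SWX, TVX, TXY, UVX, WXY

Hence C_0 ≅ Z^10, C_1 ≅ Z^30, C_2 ≅ Z^20.

∂_1: C_1 → C_0 maps an edge to its endpoints' difference, ∂[p,q] = q − p. For instance
  ∂SW = W − S.
The resulting 10×30 matrix has rank 9, and its Smith normal form has invariant factors (1,1,1,1,1,1,1,1,1).

∂_2: C_2 → C_1 maps a triangle to the signed sum of its edges. For instance
  ∂RUW = UW − RW + RU,
  ∂UVX = VX − UX + UV.
The resulting 30×20 matrix has rank 20, and its Smith normal form has invariant factors (1,1,1,1,1,1,1,1,1,1,1,1,1,1,1,1,1,1,1,2).

Now H_k = ker ∂_k / im ∂_{k+1}, so:

  H_0: rank C_0 − rank ∂_1 = 10 − 9 = 1, and the invariant factors of ∂_1 are all 1, so H_0 = Z.
  H_1: rank ker ∂_1 − rank ∂_2 = (30 − 9) − 20 = 1, and ∂_2 has invariant factor 2 > 1, so H_1 = Z × Z/2.
  H_2: rank ker ∂_2 − rank ∂_3 = (20 − 20) − 0 = 0, and there is no ∂_3, so H_2 = 0.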